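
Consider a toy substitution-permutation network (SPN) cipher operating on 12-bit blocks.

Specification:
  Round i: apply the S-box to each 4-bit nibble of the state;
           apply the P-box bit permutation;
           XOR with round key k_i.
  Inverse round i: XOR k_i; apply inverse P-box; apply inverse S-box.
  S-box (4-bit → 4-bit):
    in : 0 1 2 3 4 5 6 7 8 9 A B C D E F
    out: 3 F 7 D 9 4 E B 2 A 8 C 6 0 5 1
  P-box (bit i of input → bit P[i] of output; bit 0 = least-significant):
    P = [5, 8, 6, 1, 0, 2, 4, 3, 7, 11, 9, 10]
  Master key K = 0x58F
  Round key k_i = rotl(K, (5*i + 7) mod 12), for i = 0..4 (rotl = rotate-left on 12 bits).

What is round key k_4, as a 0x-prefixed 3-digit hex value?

0xC7A

K = 0x58F
k_0 = rotl(K, (5*0+7) mod 12) = rotl(K, 7) = 0x7AC
k_1 = rotl(K, (5*1+7) mod 12) = rotl(K, 0) = 0x58F
k_2 = rotl(K, (5*2+7) mod 12) = rotl(K, 5) = 0x1EB
k_3 = rotl(K, (5*3+7) mod 12) = rotl(K, 10) = 0xD63
k_4 = rotl(K, (5*4+7) mod 12) = rotl(K, 3) = 0xC7A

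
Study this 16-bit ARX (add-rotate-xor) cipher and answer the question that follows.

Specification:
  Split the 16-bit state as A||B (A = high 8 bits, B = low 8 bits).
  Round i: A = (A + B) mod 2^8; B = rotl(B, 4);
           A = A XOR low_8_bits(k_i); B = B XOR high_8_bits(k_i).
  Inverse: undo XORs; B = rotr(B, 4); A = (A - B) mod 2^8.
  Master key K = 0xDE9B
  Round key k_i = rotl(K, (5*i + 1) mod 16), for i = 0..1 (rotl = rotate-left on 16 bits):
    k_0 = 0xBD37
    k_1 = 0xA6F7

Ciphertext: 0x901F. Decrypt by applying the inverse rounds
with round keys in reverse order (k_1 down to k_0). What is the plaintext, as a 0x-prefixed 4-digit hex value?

s_0 = ciphertext = 0x901F
s_1 = InvRound(s_0, k_1) = 0xCC9B
s_2 = InvRound(s_1, k_0) = 0x9962

0x9962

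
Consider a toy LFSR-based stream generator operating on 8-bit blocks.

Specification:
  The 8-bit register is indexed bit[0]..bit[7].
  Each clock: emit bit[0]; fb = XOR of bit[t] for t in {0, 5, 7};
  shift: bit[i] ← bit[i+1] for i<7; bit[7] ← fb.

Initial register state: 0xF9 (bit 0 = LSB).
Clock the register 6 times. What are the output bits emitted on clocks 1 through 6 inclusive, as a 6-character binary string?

100111

reg_0 = 0xF9
clock 1: out=1, reg = 0xFC
clock 2: out=0, reg = 0x7E
clock 3: out=0, reg = 0xBF
clock 4: out=1, reg = 0xDF
clock 5: out=1, reg = 0x6F
clock 6: out=1, reg = 0x37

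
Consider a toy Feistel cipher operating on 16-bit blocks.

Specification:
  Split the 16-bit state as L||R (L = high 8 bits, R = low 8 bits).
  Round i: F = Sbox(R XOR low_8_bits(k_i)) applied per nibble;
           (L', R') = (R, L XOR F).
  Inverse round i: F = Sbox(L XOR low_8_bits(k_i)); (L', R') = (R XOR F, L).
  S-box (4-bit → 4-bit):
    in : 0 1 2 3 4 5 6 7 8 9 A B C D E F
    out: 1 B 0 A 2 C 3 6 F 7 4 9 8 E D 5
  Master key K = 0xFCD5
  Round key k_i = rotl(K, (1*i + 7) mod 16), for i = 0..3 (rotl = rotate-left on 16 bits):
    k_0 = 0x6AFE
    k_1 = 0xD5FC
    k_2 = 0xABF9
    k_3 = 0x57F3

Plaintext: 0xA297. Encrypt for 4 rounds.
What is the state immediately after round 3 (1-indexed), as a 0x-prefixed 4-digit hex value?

0xA052

s_0 = plaintext = 0xA297
s_1 = Round(s_0, k_0) = 0x9795
s_2 = Round(s_1, k_1) = 0x95A0
s_3 = Round(s_2, k_2) = 0xA052
s_4 = Round(s_3, k_3) = 0x52EB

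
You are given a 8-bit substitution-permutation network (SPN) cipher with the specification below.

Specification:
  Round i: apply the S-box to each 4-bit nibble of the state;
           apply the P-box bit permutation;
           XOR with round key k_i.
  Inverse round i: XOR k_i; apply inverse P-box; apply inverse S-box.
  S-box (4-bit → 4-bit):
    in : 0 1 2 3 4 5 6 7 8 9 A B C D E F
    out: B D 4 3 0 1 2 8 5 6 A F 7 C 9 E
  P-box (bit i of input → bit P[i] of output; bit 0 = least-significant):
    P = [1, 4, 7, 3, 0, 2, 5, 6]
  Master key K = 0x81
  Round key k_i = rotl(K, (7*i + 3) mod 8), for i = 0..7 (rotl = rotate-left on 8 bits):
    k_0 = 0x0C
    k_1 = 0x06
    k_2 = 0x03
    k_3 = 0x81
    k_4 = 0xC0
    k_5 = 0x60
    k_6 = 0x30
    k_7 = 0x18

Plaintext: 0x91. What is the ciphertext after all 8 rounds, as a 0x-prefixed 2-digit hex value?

0x58

s_0 = plaintext = 0x91
s_1 = Round(s_0, k_0) = 0xA2
s_2 = Round(s_1, k_1) = 0xC2
s_3 = Round(s_2, k_2) = 0xA6
s_4 = Round(s_3, k_3) = 0xD5
s_5 = Round(s_4, k_4) = 0xA2
s_6 = Round(s_5, k_5) = 0xA4
s_7 = Round(s_6, k_6) = 0x74
s_8 = Round(s_7, k_7) = 0x58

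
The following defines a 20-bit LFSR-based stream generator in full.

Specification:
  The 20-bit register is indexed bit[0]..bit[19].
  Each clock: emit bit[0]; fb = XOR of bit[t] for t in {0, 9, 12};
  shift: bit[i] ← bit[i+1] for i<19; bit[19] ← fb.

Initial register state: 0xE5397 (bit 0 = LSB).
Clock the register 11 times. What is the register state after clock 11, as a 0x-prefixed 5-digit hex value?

0xEB7CA

reg_0 = 0xE5397
clock 1: out=1, reg = 0xF29CB
clock 2: out=1, reg = 0xF94E5
clock 3: out=1, reg = 0x7CA72
clock 4: out=0, reg = 0xBE539
clock 5: out=1, reg = 0xDF29C
clock 6: out=0, reg = 0x6F94E
clock 7: out=0, reg = 0xB7CA7
clock 8: out=1, reg = 0x5BE53
clock 9: out=1, reg = 0xADF29
clock 10: out=1, reg = 0xD6F94
clock 11: out=0, reg = 0xEB7CA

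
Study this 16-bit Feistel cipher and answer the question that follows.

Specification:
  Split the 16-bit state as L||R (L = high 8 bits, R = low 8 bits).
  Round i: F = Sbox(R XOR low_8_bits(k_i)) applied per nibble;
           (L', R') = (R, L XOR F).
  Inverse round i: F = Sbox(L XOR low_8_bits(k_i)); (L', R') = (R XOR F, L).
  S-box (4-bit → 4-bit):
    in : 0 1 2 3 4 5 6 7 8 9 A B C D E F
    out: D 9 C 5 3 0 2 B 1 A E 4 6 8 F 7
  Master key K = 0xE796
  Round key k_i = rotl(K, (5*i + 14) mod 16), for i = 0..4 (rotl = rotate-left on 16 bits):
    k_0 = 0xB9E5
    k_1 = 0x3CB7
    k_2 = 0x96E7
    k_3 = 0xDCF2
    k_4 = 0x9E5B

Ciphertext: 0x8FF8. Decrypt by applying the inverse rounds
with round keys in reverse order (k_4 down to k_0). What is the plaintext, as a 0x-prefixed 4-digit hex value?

0xAF28

s_0 = ciphertext = 0x8FF8
s_1 = InvRound(s_0, k_4) = 0x7B8F
s_2 = InvRound(s_1, k_3) = 0x957B
s_3 = InvRound(s_2, k_2) = 0xC795
s_4 = InvRound(s_3, k_1) = 0x28C7
s_5 = InvRound(s_4, k_0) = 0xAF28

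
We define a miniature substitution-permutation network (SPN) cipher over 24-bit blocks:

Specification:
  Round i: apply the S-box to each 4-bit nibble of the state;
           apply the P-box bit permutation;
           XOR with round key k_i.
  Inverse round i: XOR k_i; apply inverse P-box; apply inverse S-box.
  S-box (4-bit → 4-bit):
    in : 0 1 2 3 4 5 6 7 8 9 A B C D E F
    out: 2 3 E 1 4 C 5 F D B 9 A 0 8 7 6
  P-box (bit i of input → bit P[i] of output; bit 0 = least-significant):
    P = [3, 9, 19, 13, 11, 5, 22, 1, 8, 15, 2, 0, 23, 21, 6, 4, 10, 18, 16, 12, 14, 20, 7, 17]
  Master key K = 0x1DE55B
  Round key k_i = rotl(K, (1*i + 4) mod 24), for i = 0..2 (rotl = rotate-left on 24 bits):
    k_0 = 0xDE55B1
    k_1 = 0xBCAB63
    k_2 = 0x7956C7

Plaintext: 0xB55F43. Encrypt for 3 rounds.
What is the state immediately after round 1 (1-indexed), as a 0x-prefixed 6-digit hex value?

s_0 = plaintext = 0xB55F43
s_1 = Round(s_0, k_0) = 0x8DC5ED
s_2 = Round(s_1, k_1) = 0xFED3C6
s_3 = Round(s_2, k_2) = 0x64535F

0x8DC5ED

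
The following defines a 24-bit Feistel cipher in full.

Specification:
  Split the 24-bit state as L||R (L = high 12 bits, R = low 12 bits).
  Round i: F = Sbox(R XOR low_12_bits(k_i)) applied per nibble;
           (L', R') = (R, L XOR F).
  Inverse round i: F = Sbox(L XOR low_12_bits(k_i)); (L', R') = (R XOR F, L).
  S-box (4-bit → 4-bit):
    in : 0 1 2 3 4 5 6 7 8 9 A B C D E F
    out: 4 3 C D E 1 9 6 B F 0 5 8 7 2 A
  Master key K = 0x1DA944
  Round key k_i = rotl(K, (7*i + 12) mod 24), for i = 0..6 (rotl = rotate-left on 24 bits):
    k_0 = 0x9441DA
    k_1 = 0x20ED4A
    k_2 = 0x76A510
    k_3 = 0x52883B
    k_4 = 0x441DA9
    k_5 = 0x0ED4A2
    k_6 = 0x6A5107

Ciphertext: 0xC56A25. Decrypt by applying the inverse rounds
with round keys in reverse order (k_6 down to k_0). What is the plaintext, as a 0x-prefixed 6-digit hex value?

0xC75C80

s_0 = ciphertext = 0xC56A25
s_1 = InvRound(s_0, k_6) = 0xD36C56
s_2 = InvRound(s_1, k_5) = 0x3A8D36
s_3 = InvRound(s_2, k_4) = 0xF753A8
s_4 = InvRound(s_3, k_3) = 0x54AF75
s_5 = InvRound(s_4, k_2) = 0xB6554A
s_6 = InvRound(s_5, k_1) = 0xC80B65
s_7 = InvRound(s_6, k_0) = 0xC75C80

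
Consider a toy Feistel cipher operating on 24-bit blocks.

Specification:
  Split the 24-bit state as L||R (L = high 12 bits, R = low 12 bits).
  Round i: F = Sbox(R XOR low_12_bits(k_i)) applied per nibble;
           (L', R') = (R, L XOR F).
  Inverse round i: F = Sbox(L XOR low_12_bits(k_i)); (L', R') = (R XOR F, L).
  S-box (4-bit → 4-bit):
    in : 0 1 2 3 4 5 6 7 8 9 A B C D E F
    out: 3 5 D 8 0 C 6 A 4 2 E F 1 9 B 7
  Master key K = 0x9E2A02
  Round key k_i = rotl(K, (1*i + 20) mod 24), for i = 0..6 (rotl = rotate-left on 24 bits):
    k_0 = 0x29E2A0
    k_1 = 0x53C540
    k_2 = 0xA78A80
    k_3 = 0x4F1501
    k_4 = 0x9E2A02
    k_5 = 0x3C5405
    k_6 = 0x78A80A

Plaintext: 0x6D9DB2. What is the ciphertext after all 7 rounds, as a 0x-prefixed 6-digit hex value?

0xDE7680

s_0 = plaintext = 0x6D9DB2
s_1 = Round(s_0, k_0) = 0xDB2184
s_2 = Round(s_1, k_1) = 0x184DA2
s_3 = Round(s_2, k_2) = 0xDA2B59
s_4 = Round(s_3, k_3) = 0xB59666
s_5 = Round(s_4, k_4) = 0x666A39
s_6 = Round(s_5, k_5) = 0xA39DE7
s_7 = Round(s_6, k_6) = 0xDE7680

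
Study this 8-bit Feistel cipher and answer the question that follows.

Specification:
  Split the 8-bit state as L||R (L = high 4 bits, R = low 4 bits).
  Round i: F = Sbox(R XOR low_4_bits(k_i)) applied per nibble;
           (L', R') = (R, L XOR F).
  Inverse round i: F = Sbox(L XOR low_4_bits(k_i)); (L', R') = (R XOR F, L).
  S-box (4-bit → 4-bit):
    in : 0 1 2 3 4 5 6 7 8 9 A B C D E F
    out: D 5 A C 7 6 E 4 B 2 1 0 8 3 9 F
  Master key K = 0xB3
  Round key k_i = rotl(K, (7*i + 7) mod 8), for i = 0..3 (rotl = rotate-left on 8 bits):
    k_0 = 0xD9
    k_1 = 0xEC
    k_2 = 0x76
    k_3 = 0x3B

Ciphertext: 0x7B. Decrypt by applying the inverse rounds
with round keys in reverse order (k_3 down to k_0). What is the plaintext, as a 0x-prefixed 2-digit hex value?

s_0 = ciphertext = 0x7B
s_1 = InvRound(s_0, k_3) = 0x37
s_2 = InvRound(s_1, k_2) = 0x13
s_3 = InvRound(s_2, k_1) = 0x01
s_4 = InvRound(s_3, k_0) = 0x30

0x30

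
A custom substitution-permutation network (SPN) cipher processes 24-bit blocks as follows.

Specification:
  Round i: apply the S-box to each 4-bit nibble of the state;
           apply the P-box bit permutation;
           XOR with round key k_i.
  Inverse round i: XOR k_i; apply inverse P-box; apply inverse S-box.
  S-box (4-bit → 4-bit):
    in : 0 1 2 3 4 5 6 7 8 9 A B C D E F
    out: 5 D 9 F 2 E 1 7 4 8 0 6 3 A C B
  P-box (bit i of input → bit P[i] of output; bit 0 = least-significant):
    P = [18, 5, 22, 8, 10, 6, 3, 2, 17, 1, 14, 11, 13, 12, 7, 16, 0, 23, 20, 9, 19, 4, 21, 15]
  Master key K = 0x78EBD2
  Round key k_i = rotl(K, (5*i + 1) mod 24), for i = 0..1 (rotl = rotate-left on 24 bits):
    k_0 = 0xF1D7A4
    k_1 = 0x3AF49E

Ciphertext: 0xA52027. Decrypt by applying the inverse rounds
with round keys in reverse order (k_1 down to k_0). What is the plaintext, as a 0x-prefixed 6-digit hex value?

0x99860F

s_0 = ciphertext = 0xA52027
s_1 = InvRound(s_0, k_1) = 0xF7500C
s_2 = InvRound(s_1, k_0) = 0x99860F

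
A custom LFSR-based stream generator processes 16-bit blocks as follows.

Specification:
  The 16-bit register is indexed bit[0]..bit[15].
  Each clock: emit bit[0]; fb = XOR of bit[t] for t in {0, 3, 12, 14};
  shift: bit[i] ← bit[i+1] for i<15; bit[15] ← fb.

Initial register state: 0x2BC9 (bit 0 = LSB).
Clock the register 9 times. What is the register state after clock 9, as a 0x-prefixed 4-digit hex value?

0x7D15

reg_0 = 0x2BC9
clock 1: out=1, reg = 0x15E4
clock 2: out=0, reg = 0x8AF2
clock 3: out=0, reg = 0x4579
clock 4: out=1, reg = 0xA2BC
clock 5: out=0, reg = 0xD15E
clock 6: out=0, reg = 0xE8AF
clock 7: out=1, reg = 0xF457
clock 8: out=1, reg = 0xFA2B
clock 9: out=1, reg = 0x7D15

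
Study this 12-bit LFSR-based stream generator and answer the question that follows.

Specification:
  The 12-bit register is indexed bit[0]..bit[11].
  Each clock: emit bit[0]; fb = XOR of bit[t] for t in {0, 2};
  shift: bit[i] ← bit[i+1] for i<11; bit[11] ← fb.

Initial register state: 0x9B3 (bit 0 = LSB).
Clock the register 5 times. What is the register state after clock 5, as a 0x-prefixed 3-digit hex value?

0xFCD

reg_0 = 0x9B3
clock 1: out=1, reg = 0xCD9
clock 2: out=1, reg = 0xE6C
clock 3: out=0, reg = 0xF36
clock 4: out=0, reg = 0xF9B
clock 5: out=1, reg = 0xFCD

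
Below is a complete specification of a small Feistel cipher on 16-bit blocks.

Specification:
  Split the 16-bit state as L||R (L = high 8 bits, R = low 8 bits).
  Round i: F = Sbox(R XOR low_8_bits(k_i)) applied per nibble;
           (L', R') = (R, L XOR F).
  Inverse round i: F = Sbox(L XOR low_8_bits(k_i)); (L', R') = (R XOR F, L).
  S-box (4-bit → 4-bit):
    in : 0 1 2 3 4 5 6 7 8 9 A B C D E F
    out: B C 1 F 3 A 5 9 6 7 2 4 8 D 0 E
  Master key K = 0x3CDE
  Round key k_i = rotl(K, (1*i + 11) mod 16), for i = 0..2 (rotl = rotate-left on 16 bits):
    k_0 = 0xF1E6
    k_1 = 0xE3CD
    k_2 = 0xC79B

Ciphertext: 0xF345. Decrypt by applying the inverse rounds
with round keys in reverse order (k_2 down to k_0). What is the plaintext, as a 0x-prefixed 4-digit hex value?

s_0 = ciphertext = 0xF345
s_1 = InvRound(s_0, k_2) = 0x13F3
s_2 = InvRound(s_1, k_1) = 0x2313
s_3 = InvRound(s_2, k_0) = 0x9923

0x9923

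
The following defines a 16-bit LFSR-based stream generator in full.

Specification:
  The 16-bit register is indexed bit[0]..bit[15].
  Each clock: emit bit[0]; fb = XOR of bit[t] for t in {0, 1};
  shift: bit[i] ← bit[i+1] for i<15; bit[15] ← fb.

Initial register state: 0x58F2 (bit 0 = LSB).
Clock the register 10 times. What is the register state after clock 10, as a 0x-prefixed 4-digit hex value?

0x22D6

reg_0 = 0x58F2
clock 1: out=0, reg = 0xAC79
clock 2: out=1, reg = 0xD63C
clock 3: out=0, reg = 0x6B1E
clock 4: out=0, reg = 0xB58F
clock 5: out=1, reg = 0x5AC7
clock 6: out=1, reg = 0x2D63
clock 7: out=1, reg = 0x16B1
clock 8: out=1, reg = 0x8B58
clock 9: out=0, reg = 0x45AC
clock 10: out=0, reg = 0x22D6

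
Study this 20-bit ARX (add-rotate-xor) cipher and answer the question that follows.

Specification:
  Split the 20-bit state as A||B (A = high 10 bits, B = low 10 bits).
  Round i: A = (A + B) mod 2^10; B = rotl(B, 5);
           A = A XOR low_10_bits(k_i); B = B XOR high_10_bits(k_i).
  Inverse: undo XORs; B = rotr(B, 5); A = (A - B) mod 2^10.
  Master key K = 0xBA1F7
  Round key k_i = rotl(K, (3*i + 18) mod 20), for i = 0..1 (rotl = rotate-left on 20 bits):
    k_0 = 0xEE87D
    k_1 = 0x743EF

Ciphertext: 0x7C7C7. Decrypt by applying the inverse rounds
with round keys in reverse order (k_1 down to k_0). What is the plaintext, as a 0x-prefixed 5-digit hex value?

0x8254A

s_0 = ciphertext = 0x7C7C7
s_1 = InvRound(s_0, k_1) = 0xCBAF0
s_2 = InvRound(s_1, k_0) = 0x8254A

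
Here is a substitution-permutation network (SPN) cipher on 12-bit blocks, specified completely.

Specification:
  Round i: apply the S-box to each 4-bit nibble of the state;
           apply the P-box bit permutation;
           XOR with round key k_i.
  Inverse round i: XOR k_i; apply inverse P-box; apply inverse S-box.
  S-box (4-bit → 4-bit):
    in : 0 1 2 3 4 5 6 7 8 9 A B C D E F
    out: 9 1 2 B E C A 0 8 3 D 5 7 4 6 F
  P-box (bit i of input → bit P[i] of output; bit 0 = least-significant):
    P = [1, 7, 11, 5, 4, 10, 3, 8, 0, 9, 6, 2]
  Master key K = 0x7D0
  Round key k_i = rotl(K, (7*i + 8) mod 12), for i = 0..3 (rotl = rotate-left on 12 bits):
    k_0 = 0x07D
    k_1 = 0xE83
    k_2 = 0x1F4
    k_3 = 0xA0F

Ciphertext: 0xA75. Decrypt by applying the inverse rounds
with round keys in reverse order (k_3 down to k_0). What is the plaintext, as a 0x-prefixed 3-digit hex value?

0x220

s_0 = ciphertext = 0xA75
s_1 = InvRound(s_0, k_3) = 0xDB0
s_2 = InvRound(s_1, k_2) = 0x52D
s_3 = InvRound(s_2, k_1) = 0x65F
s_4 = InvRound(s_3, k_0) = 0x220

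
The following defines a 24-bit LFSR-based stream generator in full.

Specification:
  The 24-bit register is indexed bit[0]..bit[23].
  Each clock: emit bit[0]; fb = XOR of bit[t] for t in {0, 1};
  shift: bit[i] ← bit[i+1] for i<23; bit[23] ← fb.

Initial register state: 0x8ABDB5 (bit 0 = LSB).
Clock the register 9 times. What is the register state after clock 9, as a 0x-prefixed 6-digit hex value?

reg_0 = 0x8ABDB5
clock 1: out=1, reg = 0xC55EDA
clock 2: out=0, reg = 0xE2AF6D
clock 3: out=1, reg = 0xF157B6
clock 4: out=0, reg = 0xF8ABDB
clock 5: out=1, reg = 0x7C55ED
clock 6: out=1, reg = 0xBE2AF6
clock 7: out=0, reg = 0xDF157B
clock 8: out=1, reg = 0x6F8ABD
clock 9: out=1, reg = 0xB7C55E

0xB7C55E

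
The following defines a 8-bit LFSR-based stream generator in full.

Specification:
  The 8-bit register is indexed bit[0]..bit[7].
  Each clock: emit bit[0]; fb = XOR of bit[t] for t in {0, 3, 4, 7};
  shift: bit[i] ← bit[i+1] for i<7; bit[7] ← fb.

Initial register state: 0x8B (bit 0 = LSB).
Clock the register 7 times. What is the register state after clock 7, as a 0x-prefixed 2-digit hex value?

reg_0 = 0x8B
clock 1: out=1, reg = 0xC5
clock 2: out=1, reg = 0x62
clock 3: out=0, reg = 0x31
clock 4: out=1, reg = 0x18
clock 5: out=0, reg = 0x0C
clock 6: out=0, reg = 0x86
clock 7: out=0, reg = 0xC3

0xC3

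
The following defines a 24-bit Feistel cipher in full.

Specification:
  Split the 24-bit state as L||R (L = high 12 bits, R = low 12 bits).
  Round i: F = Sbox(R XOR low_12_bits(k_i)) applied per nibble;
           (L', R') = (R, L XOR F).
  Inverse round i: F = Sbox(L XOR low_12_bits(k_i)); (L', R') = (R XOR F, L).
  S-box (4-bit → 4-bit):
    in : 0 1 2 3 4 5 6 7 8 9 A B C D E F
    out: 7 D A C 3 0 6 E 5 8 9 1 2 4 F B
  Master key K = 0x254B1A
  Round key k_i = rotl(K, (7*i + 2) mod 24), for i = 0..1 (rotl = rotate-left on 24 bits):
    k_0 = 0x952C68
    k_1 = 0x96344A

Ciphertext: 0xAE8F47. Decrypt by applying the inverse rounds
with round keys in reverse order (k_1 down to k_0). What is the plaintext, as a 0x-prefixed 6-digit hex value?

s_0 = ciphertext = 0xAE8F47
s_1 = InvRound(s_0, k_1) = 0x0DDAE8
s_2 = InvRound(s_1, k_0) = 0x8F80DD

0x8F80DD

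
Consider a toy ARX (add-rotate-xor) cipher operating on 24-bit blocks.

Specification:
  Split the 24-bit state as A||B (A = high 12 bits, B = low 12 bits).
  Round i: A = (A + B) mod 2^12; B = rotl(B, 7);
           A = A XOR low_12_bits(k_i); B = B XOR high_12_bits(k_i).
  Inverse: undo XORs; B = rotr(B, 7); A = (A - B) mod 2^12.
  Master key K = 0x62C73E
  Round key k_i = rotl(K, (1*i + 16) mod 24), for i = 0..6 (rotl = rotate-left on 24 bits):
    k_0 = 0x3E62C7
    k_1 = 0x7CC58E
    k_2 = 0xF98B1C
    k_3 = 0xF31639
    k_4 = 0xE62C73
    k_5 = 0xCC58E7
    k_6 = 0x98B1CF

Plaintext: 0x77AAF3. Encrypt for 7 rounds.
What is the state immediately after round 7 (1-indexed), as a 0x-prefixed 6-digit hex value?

s_0 = plaintext = 0x77AAF3
s_1 = Round(s_0, k_0) = 0x0AAA31
s_2 = Round(s_1, k_1) = 0xF55F1D
s_3 = Round(s_2, k_2) = 0x56E160
s_4 = Round(s_3, k_3) = 0x0F7F3A
s_5 = Round(s_4, k_4) = 0xC4231B
s_6 = Round(s_5, k_5) = 0x7BA15D
s_7 = Round(s_6, k_6) = 0x8D8701

0x8D8701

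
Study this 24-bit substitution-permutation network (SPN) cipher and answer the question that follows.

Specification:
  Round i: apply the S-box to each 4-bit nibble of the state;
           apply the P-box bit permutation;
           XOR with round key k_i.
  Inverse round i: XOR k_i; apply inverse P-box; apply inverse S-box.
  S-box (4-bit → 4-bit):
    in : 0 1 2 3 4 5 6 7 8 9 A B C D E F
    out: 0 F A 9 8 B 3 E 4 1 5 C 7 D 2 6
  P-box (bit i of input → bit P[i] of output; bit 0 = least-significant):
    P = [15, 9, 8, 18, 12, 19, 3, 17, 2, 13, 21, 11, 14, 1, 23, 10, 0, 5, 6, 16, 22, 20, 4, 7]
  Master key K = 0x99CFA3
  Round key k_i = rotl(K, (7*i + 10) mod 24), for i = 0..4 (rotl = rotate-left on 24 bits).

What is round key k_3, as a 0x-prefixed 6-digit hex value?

K = 0x99CFA3
k_0 = rotl(K, (7*0+10) mod 24) = rotl(K, 10) = 0x3E8E67
k_1 = rotl(K, (7*1+10) mod 24) = rotl(K, 17) = 0x47339F
k_2 = rotl(K, (7*2+10) mod 24) = rotl(K, 0) = 0x99CFA3
k_3 = rotl(K, (7*3+10) mod 24) = rotl(K, 7) = 0xE7D1CC

0xE7D1CC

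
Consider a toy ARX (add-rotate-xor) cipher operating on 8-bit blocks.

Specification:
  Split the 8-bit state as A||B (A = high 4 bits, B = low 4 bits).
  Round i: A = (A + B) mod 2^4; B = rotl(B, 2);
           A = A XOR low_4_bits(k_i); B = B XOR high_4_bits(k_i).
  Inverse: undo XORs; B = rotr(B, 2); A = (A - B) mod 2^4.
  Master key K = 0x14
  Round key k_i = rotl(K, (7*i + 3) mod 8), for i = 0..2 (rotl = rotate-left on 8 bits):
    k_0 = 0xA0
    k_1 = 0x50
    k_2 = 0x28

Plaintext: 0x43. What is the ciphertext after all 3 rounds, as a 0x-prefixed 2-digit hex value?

0x11

s_0 = plaintext = 0x43
s_1 = Round(s_0, k_0) = 0x76
s_2 = Round(s_1, k_1) = 0xDC
s_3 = Round(s_2, k_2) = 0x11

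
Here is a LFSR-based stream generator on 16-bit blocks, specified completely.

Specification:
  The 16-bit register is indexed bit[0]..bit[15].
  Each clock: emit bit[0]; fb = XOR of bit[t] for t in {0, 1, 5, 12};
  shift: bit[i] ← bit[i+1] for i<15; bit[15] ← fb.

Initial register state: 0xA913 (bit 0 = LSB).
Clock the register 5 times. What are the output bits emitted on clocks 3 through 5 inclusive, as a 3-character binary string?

001

reg_0 = 0xA913
clock 1: out=1, reg = 0x5489
clock 2: out=1, reg = 0x2A44
clock 3: out=0, reg = 0x1522
clock 4: out=0, reg = 0x8A91
clock 5: out=1, reg = 0xC548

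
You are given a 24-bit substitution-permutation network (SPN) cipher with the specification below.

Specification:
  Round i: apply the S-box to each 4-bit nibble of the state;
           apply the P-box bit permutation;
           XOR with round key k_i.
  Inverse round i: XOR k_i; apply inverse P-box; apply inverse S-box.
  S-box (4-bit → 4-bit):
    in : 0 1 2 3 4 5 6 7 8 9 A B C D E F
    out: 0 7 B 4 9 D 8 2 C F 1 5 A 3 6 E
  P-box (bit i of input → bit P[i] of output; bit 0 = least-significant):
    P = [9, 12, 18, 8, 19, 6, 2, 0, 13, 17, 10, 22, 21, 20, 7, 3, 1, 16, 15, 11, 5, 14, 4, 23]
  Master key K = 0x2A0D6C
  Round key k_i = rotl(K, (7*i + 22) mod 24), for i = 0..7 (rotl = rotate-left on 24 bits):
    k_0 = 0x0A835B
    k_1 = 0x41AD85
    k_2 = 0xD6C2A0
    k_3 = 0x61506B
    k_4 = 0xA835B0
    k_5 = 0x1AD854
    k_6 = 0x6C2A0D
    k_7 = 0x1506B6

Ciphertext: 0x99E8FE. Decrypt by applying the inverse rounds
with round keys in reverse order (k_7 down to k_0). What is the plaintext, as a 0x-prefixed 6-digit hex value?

s_0 = ciphertext = 0x99E8FE
s_1 = InvRound(s_0, k_7) = 0xC86BDB
s_2 = InvRound(s_1, k_6) = 0xFAB0E8
s_3 = InvRound(s_2, k_5) = 0x965430
s_4 = InvRound(s_3, k_4) = 0x701DA8
s_5 = InvRound(s_4, k_3) = 0x72E3C6
s_6 = InvRound(s_5, k_2) = 0x4AAAE8
s_7 = InvRound(s_6, k_1) = 0xA76E94
s_8 = InvRound(s_7, k_0) = 0xC95B98

0xC95B98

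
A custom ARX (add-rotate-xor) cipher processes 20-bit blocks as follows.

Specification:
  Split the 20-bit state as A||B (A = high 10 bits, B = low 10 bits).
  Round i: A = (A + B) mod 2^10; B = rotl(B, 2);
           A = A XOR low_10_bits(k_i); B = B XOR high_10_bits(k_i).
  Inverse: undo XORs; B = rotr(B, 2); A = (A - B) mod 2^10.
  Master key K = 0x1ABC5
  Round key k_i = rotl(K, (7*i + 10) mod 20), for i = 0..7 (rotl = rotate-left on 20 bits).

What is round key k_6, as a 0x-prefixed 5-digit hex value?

0xC51AB

K = 0x1ABC5
k_0 = rotl(K, (7*0+10) mod 20) = rotl(K, 10) = 0xF146A
k_1 = rotl(K, (7*1+10) mod 20) = rotl(K, 17) = 0xA3578
k_2 = rotl(K, (7*2+10) mod 20) = rotl(K, 4) = 0xABC51
k_3 = rotl(K, (7*3+10) mod 20) = rotl(K, 11) = 0xE28D5
k_4 = rotl(K, (7*4+10) mod 20) = rotl(K, 18) = 0x46AF1
k_5 = rotl(K, (7*5+10) mod 20) = rotl(K, 5) = 0x578A3
k_6 = rotl(K, (7*6+10) mod 20) = rotl(K, 12) = 0xC51AB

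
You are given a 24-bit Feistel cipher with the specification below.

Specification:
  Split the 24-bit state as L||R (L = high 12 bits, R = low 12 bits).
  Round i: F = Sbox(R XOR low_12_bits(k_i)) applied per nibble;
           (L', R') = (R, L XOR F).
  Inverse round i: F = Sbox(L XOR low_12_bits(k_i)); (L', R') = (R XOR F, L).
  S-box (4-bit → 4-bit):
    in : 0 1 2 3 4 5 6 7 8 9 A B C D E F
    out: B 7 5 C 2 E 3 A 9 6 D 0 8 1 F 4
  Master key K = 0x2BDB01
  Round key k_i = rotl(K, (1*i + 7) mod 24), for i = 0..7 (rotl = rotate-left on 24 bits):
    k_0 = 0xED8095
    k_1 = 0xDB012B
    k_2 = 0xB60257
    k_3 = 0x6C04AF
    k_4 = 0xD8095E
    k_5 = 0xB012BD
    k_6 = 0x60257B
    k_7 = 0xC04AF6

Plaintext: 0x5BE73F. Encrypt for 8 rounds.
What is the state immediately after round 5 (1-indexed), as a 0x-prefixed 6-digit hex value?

s_0 = plaintext = 0x5BE73F
s_1 = Round(s_0, k_0) = 0x73FF63
s_2 = Round(s_1, k_1) = 0xF63816
s_3 = Round(s_2, k_2) = 0x816244
s_4 = Round(s_3, k_3) = 0x244BE6
s_5 = Round(s_4, k_4) = 0xBE674D
s_6 = Round(s_5, k_5) = 0x74D5AD
s_7 = Round(s_6, k_6) = 0x5ADC5E
s_8 = Round(s_7, k_7) = 0xC5E674

0xBE674D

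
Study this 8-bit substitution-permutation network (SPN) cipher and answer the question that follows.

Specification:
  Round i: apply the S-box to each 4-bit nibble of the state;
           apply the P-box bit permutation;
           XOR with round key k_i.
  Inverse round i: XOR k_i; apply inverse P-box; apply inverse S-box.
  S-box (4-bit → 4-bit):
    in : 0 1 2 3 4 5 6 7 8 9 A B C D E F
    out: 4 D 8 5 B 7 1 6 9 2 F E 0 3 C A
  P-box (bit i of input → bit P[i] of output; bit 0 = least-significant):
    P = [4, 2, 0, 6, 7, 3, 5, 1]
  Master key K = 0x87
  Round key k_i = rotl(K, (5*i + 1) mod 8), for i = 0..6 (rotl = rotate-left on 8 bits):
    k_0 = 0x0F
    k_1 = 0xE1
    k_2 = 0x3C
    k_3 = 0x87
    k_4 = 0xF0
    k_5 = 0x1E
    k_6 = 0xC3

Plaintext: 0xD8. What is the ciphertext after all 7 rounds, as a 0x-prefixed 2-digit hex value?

s_0 = plaintext = 0xD8
s_1 = Round(s_0, k_0) = 0xD7
s_2 = Round(s_1, k_1) = 0x6C
s_3 = Round(s_2, k_2) = 0xBC
s_4 = Round(s_3, k_3) = 0xAD
s_5 = Round(s_4, k_4) = 0x4E
s_6 = Round(s_5, k_5) = 0xD5
s_7 = Round(s_6, k_6) = 0x5E

0x5E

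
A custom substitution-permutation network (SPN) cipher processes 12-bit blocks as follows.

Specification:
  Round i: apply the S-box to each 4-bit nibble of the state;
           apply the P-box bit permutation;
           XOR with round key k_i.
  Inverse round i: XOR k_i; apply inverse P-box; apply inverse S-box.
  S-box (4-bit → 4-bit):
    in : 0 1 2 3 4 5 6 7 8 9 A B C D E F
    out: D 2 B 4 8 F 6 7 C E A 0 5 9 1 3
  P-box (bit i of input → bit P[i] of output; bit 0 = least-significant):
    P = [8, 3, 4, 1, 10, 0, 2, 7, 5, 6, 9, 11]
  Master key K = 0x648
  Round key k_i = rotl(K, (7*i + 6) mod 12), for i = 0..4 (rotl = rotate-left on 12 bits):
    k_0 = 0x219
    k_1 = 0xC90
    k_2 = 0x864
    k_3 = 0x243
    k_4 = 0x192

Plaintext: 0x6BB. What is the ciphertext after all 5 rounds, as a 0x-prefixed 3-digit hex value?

0xA49

s_0 = plaintext = 0x6BB
s_1 = Round(s_0, k_0) = 0x059
s_2 = Round(s_1, k_1) = 0x22F
s_3 = Round(s_2, k_2) = 0x58D
s_4 = Round(s_3, k_3) = 0x9A5
s_5 = Round(s_4, k_4) = 0xA49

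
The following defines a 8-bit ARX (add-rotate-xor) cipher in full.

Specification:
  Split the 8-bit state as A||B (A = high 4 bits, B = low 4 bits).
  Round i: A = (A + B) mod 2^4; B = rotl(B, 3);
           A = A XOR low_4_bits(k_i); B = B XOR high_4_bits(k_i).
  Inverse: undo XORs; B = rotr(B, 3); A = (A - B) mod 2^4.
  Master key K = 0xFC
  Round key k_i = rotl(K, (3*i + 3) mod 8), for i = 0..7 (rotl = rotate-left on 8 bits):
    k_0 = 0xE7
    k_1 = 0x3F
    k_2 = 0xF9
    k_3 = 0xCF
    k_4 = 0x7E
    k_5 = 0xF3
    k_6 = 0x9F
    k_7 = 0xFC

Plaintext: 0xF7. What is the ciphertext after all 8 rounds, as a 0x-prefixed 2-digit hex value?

s_0 = plaintext = 0xF7
s_1 = Round(s_0, k_0) = 0x15
s_2 = Round(s_1, k_1) = 0x99
s_3 = Round(s_2, k_2) = 0xB3
s_4 = Round(s_3, k_3) = 0x15
s_5 = Round(s_4, k_4) = 0x8D
s_6 = Round(s_5, k_5) = 0x61
s_7 = Round(s_6, k_6) = 0x81
s_8 = Round(s_7, k_7) = 0x57

0x57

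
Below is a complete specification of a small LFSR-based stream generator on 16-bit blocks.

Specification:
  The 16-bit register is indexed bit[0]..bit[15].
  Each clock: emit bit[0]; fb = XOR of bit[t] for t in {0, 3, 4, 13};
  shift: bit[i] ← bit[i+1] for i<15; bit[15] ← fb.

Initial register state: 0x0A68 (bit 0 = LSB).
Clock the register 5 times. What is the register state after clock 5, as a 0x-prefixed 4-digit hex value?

reg_0 = 0x0A68
clock 1: out=0, reg = 0x8534
clock 2: out=0, reg = 0xC29A
clock 3: out=0, reg = 0x614D
clock 4: out=1, reg = 0xB0A6
clock 5: out=0, reg = 0xD853

0xD853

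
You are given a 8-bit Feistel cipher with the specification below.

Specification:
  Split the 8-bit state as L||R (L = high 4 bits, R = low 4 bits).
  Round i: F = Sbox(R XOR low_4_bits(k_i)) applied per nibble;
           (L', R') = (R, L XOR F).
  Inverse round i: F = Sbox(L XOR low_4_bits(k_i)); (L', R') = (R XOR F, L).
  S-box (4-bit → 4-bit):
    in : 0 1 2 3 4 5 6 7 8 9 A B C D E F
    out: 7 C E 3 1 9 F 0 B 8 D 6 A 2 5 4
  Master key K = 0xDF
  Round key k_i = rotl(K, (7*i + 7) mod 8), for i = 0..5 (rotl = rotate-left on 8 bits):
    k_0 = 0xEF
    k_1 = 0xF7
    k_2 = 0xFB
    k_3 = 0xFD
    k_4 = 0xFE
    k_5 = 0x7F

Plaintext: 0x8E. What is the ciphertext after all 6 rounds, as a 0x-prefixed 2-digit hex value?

s_0 = plaintext = 0x8E
s_1 = Round(s_0, k_0) = 0xE4
s_2 = Round(s_1, k_1) = 0x4D
s_3 = Round(s_2, k_2) = 0xDB
s_4 = Round(s_3, k_3) = 0xB2
s_5 = Round(s_4, k_4) = 0x21
s_6 = Round(s_5, k_5) = 0x17

0x17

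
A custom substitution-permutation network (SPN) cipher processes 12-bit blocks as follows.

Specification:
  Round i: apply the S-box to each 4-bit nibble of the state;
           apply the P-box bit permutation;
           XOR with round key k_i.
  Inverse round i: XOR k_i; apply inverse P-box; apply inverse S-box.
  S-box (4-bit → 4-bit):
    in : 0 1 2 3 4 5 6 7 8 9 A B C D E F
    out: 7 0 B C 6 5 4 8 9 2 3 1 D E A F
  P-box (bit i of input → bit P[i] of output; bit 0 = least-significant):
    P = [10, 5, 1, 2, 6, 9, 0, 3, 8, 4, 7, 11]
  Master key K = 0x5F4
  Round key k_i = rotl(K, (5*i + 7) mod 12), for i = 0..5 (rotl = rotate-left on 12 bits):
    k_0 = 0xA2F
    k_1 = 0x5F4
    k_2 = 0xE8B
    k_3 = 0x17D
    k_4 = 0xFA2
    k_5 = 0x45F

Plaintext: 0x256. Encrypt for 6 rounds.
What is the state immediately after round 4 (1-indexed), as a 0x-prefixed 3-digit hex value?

0x02B

s_0 = plaintext = 0x256
s_1 = Round(s_0, k_0) = 0x37C
s_2 = Round(s_1, k_1) = 0x97A
s_3 = Round(s_2, k_2) = 0xAB3
s_4 = Round(s_3, k_3) = 0x02B
s_5 = Round(s_4, k_4) = 0x87A
s_6 = Round(s_5, k_5) = 0x977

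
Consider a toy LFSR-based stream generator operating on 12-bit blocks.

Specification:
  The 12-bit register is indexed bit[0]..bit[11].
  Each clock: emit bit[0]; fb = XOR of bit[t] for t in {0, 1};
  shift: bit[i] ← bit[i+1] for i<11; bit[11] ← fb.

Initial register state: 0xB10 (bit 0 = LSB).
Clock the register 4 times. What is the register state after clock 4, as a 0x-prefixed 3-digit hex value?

reg_0 = 0xB10
clock 1: out=0, reg = 0x588
clock 2: out=0, reg = 0x2C4
clock 3: out=0, reg = 0x162
clock 4: out=0, reg = 0x8B1

0x8B1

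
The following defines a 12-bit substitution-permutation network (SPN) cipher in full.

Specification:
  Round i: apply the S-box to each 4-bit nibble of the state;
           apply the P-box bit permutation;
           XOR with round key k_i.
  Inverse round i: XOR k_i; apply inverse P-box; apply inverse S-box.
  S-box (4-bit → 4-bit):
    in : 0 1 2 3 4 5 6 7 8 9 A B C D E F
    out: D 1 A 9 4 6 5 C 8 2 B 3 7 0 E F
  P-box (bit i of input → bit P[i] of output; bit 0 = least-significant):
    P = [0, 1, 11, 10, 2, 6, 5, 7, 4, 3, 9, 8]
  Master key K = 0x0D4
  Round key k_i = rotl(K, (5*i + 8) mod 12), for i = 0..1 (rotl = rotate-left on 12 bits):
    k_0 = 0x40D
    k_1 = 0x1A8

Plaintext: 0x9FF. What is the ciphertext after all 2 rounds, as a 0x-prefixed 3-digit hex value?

0x44A

s_0 = plaintext = 0x9FF
s_1 = Round(s_0, k_0) = 0x8E2
s_2 = Round(s_1, k_1) = 0x44A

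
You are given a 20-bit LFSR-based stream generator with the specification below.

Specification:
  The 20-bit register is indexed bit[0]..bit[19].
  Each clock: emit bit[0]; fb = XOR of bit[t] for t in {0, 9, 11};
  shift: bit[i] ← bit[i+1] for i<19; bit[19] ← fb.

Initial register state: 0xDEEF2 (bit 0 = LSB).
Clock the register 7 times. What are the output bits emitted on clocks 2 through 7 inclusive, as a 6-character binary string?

100111

reg_0 = 0xDEEF2
clock 1: out=0, reg = 0x6F779
clock 2: out=1, reg = 0x37BBC
clock 3: out=0, reg = 0x1BDDE
clock 4: out=0, reg = 0x8DEEF
clock 5: out=1, reg = 0xC6F77
clock 6: out=1, reg = 0xE37BB
clock 7: out=1, reg = 0x71BDD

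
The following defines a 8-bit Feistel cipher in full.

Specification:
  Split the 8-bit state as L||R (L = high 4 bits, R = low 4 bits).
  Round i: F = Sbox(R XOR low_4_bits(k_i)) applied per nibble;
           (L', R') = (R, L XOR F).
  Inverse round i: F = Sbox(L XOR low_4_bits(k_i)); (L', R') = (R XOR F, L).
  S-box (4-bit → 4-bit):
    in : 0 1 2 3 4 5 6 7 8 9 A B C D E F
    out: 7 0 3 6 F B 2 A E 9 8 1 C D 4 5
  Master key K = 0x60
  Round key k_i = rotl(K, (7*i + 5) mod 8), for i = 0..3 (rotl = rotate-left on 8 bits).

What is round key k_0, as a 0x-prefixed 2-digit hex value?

K = 0x60
k_0 = rotl(K, (7*0+5) mod 8) = rotl(K, 5) = 0x0C

0x0C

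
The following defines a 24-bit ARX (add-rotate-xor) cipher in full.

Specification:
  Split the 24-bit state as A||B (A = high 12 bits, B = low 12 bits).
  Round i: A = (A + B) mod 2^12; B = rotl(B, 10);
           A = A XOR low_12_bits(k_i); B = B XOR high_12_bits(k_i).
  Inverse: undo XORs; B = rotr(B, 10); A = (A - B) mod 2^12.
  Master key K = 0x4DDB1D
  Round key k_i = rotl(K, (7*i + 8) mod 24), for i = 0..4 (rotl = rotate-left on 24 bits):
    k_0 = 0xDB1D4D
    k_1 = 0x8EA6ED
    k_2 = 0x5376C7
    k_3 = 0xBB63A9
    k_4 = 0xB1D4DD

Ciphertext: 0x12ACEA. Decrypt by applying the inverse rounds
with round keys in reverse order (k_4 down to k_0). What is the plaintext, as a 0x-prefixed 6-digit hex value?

s_0 = ciphertext = 0x12ACEA
s_1 = InvRound(s_0, k_4) = 0x61AFDD
s_2 = InvRound(s_1, k_3) = 0x4061AD
s_3 = InvRound(s_2, k_2) = 0x058269
s_4 = InvRound(s_3, k_1) = 0xCA7A0E
s_5 = InvRound(s_4, k_0) = 0x2EDEFD

0x2EDEFD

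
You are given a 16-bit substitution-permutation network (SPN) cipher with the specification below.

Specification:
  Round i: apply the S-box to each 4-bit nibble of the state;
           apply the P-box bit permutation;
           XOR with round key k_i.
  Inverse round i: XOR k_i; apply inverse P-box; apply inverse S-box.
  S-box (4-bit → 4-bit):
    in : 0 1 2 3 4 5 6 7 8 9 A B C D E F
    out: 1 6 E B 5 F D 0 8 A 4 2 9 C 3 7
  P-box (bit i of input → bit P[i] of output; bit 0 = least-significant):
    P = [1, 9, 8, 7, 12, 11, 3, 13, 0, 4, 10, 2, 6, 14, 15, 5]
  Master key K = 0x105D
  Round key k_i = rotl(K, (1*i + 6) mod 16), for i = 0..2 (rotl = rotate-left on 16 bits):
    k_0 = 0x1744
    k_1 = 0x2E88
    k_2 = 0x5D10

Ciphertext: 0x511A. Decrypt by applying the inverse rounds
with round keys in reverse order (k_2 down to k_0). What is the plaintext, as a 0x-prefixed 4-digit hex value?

0xADDB

s_0 = ciphertext = 0x511A
s_1 = InvRound(s_0, k_2) = 0x7A10
s_2 = InvRound(s_1, k_1) = 0xB148
s_3 = InvRound(s_2, k_0) = 0xADDB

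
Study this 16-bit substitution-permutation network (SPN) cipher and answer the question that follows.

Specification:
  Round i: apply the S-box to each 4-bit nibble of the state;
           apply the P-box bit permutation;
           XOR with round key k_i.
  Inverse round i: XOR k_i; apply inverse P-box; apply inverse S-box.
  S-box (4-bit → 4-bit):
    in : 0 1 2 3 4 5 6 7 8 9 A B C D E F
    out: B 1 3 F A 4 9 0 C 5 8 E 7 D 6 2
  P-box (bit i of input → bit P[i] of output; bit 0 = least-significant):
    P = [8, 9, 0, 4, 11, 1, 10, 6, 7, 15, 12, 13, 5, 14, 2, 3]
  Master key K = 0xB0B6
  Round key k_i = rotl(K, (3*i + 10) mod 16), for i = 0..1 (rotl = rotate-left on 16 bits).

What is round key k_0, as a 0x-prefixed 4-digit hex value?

0xDAC2

K = 0xB0B6
k_0 = rotl(K, (3*0+10) mod 16) = rotl(K, 10) = 0xDAC2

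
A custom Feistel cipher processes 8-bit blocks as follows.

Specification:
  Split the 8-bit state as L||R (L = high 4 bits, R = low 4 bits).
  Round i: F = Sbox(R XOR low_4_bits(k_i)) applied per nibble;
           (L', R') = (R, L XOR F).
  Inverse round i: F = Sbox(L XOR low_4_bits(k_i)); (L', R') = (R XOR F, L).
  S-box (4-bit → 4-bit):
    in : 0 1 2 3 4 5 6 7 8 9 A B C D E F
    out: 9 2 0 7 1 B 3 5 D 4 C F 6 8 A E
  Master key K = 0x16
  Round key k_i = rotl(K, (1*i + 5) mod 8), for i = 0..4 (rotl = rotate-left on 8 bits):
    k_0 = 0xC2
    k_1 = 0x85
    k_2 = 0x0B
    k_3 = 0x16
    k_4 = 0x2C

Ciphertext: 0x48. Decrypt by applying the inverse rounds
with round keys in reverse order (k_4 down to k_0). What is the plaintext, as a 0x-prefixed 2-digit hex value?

0xCB

s_0 = ciphertext = 0x48
s_1 = InvRound(s_0, k_4) = 0x54
s_2 = InvRound(s_1, k_3) = 0x35
s_3 = InvRound(s_2, k_2) = 0x83
s_4 = InvRound(s_3, k_1) = 0xB8
s_5 = InvRound(s_4, k_0) = 0xCB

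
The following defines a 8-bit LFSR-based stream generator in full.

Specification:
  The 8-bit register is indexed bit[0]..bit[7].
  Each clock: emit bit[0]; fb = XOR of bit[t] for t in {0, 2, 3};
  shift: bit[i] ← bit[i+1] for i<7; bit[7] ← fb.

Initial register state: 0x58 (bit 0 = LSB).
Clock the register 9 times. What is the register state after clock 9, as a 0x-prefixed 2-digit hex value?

reg_0 = 0x58
clock 1: out=0, reg = 0xAC
clock 2: out=0, reg = 0x56
clock 3: out=0, reg = 0xAB
clock 4: out=1, reg = 0x55
clock 5: out=1, reg = 0x2A
clock 6: out=0, reg = 0x95
clock 7: out=1, reg = 0x4A
clock 8: out=0, reg = 0xA5
clock 9: out=1, reg = 0x52

0x52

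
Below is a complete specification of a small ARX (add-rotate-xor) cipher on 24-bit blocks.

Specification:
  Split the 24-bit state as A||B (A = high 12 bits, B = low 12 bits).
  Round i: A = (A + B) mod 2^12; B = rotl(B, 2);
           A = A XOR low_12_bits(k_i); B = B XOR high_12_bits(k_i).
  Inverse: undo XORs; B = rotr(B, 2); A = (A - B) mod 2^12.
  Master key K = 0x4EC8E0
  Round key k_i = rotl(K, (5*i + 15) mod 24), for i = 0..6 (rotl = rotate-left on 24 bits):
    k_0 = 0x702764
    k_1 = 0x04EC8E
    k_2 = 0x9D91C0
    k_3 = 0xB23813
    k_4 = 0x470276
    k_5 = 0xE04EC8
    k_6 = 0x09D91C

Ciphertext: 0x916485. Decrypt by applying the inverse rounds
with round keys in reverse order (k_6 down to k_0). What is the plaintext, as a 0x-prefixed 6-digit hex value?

0x05AD5B

s_0 = ciphertext = 0x916485
s_1 = InvRound(s_0, k_6) = 0xF04106
s_2 = InvRound(s_1, k_5) = 0x60CBC0
s_3 = InvRound(s_2, k_4) = 0x08E3EC
s_4 = InvRound(s_3, k_3) = 0xA6AE33
s_5 = InvRound(s_4, k_2) = 0x1B09FA
s_6 = InvRound(s_5, k_1) = 0xAD126D
s_7 = InvRound(s_6, k_0) = 0x05AD5B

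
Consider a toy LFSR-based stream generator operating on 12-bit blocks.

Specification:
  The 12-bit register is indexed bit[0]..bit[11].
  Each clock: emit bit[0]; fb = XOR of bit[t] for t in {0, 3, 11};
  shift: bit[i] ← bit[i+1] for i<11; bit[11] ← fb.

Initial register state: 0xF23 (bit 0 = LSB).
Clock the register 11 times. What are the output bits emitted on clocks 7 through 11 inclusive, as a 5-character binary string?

00111

reg_0 = 0xF23
clock 1: out=1, reg = 0x791
clock 2: out=1, reg = 0xBC8
clock 3: out=0, reg = 0x5E4
clock 4: out=0, reg = 0x2F2
clock 5: out=0, reg = 0x179
clock 6: out=1, reg = 0x0BC
clock 7: out=0, reg = 0x85E
clock 8: out=0, reg = 0x42F
clock 9: out=1, reg = 0x217
clock 10: out=1, reg = 0x90B
clock 11: out=1, reg = 0xC85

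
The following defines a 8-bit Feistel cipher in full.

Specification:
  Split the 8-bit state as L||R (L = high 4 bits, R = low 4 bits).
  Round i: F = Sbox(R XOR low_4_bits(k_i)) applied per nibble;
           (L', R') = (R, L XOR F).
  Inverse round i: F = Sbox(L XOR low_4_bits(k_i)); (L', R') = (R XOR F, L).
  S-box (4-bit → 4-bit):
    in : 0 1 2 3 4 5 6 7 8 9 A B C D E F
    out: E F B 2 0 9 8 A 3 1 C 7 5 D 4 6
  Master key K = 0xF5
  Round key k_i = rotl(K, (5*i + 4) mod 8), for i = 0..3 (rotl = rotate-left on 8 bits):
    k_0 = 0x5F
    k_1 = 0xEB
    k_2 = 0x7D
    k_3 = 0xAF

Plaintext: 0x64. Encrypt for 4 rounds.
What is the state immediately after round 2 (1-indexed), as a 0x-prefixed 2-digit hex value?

0x18

s_0 = plaintext = 0x64
s_1 = Round(s_0, k_0) = 0x41
s_2 = Round(s_1, k_1) = 0x18
s_3 = Round(s_2, k_2) = 0x88
s_4 = Round(s_3, k_3) = 0x82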